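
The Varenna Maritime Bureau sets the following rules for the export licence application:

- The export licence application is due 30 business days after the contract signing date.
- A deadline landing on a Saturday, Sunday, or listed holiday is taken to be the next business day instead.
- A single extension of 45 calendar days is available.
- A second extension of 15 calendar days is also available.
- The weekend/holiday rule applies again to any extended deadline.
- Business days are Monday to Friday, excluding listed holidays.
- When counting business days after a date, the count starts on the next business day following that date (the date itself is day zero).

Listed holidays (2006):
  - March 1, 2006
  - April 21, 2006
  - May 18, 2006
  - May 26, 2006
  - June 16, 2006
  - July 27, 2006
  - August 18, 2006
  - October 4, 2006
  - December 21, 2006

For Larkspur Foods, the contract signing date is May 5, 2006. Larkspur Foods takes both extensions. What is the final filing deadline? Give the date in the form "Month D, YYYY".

August 22, 2006

30 business days after May 5, 2006, excluding weekends and holidays, is June 21, 2006.
June 21, 2006 is a Wednesday and not a listed holiday, so it stands.
Applying the 45-calendar-day extension: June 21, 2006 + 45 days = August 5, 2006.
Because August 5, 2006 is a Saturday, the deadline becomes August 7, 2006 (Monday).
Add the 15 calendar-day extension to August 7, 2006: August 22, 2006.
August 22, 2006 (Tuesday) is already a business day.
Final deadline: August 22, 2006.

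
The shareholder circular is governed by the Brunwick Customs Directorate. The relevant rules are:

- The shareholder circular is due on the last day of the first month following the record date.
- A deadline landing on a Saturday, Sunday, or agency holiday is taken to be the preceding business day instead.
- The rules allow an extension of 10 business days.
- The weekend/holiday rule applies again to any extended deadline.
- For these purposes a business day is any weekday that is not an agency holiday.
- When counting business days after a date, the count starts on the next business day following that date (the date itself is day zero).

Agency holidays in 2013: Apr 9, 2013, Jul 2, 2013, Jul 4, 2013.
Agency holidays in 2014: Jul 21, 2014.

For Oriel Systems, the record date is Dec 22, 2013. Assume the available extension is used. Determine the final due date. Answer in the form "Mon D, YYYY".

1 month after Dec 22, 2013 is January 2014; that month ends on Jan 31, 2014.
Jan 31, 2014 falls on a Friday, which is a business day, so no adjustment is needed.
Applying the 10-business-day extension: 10 business days after Jan 31, 2014 is Feb 14, 2014.
Feb 14, 2014 is a Friday and not a listed holiday, so it stands.
Deadline: Feb 14, 2014.

Feb 14, 2014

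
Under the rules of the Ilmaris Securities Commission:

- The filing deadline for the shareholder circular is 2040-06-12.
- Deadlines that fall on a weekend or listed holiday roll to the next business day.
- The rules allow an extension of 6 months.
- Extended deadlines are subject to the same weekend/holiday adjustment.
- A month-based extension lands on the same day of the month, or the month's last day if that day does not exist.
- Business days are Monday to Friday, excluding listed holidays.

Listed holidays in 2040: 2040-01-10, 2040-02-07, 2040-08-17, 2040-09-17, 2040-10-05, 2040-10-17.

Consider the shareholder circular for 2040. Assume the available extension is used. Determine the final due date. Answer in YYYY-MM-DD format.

Start from the fixed due date, 2040-06-12.
2040-06-12 is a Tuesday and not a listed holiday, so it stands.
The 6 months extension carries 2040-06-12 to 2040-12-12.
2040-12-12 falls on a Wednesday, which is a business day, so no adjustment is needed.
So the filing is due 2040-12-12.

2040-12-12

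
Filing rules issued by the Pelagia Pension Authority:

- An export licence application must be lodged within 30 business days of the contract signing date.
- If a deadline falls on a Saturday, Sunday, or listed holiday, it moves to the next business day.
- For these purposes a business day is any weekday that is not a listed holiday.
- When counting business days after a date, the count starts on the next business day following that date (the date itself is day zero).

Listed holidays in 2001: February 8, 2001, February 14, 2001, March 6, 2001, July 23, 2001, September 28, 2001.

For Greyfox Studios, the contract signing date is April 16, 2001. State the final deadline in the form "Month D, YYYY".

May 28, 2001

30 business days after April 16, 2001, excluding weekends and holidays, is May 28, 2001.
May 28, 2001 falls on a Monday, which is a business day, so no adjustment is needed.
Final deadline: May 28, 2001.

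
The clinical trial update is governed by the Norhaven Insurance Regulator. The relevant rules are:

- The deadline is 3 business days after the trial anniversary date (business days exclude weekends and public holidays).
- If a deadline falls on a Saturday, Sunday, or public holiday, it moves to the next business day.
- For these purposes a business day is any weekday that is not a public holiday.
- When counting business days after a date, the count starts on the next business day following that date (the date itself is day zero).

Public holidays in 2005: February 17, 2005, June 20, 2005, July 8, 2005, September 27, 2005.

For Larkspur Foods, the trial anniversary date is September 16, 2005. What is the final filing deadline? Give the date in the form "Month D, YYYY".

3 business days after September 16, 2005, excluding weekends and holidays, is September 21, 2005.
September 21, 2005 falls on a Wednesday, which is a business day, so no adjustment is needed.
Deadline: September 21, 2005.

September 21, 2005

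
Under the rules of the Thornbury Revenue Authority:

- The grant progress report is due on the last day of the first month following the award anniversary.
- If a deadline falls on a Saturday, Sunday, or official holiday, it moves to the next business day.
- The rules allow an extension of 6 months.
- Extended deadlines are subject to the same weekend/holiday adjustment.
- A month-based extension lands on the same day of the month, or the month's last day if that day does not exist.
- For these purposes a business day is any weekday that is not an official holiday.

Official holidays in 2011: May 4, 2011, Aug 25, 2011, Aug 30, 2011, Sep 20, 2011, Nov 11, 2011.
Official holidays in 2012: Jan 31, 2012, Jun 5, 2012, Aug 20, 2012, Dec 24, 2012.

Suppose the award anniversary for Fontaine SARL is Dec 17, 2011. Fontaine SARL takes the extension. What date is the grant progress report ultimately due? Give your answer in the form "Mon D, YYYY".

The first month after Dec 17, 2011 is January 2012, whose last day is Jan 31, 2012.
Because Jan 31, 2012 is a listed holiday, the deadline becomes Feb 1, 2012 (Wednesday).
Applying the 6 months extension: 6 months after Feb 1, 2012 is Aug 1, 2012.
Since Aug 1, 2012 is a Wednesday and not a holiday, the date is unchanged.
Final deadline: Aug 1, 2012.

Aug 1, 2012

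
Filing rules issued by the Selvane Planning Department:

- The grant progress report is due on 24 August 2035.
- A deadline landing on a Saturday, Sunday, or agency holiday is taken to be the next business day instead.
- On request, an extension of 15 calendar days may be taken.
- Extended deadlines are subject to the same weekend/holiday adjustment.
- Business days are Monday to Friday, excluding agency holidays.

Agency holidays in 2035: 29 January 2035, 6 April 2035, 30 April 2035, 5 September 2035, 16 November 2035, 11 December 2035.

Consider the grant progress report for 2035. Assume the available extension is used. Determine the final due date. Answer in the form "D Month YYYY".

Start from the fixed due date, 24 August 2035.
24 August 2035 is a Friday and not a listed holiday, so it stands.
With the 15-day extension, 24 August 2035 becomes 8 September 2035.
Because 8 September 2035 is a Saturday, the deadline becomes 10 September 2035 (Monday).
So the filing is due 10 September 2035.

10 September 2035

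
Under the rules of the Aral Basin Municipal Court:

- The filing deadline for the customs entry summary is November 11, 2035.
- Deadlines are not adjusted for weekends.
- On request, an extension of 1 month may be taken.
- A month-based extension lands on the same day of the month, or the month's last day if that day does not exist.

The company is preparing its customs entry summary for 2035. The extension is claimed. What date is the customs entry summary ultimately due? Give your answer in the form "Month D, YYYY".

December 11, 2035

The stated deadline is November 11, 2035.
November 11, 2035 falls on a Sunday. The rules make no weekend/holiday allowance, so it remains November 11, 2035.
Add 1 month to November 11, 2035: December 11, 2035.
December 11, 2035 is a Tuesday; no weekend or holiday adjustment applies.
Deadline: December 11, 2035.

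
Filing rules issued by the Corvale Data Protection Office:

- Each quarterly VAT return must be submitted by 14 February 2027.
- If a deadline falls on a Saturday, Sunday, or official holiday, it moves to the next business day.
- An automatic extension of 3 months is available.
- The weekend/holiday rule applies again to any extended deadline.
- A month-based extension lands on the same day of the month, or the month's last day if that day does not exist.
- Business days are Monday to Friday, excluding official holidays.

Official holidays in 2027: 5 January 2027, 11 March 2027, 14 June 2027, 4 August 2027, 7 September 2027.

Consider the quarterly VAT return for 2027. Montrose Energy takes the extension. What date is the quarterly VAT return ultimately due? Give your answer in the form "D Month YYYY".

The stated deadline is 14 February 2027.
Because 14 February 2027 is a Sunday, the deadline becomes 15 February 2027 (Monday).
The 3 months extension carries 15 February 2027 to 15 May 2027.
15 May 2027 is a Saturday, so it moves to the next business day, 17 May 2027 (Monday).
So the filing is due 17 May 2027.

17 May 2027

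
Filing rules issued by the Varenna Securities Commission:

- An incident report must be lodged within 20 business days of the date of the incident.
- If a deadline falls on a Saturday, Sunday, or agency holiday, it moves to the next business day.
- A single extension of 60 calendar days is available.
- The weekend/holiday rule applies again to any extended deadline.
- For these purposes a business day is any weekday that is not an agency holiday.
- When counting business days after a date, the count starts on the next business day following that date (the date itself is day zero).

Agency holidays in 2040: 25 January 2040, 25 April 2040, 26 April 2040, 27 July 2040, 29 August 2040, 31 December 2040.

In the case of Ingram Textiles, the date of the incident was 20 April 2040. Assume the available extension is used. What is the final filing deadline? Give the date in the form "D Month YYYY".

23 July 2040

20 business days after 20 April 2040, excluding weekends and holidays, is 22 May 2040.
22 May 2040 falls on a Tuesday, which is a business day, so no adjustment is needed.
Applying the 60-calendar-day extension: 22 May 2040 + 60 days = 21 July 2040.
21 July 2040 is a Saturday; the next business day is 23 July 2040 (Monday).
Final deadline: 23 July 2040.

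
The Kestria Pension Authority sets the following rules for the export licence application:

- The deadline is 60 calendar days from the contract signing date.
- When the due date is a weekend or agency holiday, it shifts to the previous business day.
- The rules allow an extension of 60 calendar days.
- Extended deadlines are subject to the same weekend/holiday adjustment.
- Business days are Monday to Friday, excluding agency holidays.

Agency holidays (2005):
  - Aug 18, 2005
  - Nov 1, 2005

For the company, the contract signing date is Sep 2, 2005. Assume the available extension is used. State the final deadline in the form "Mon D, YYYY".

Adding 60 calendar days to Sep 2, 2005 gives Nov 1, 2005.
Nov 1, 2005 is a listed holiday; the preceding business day is Oct 31, 2005 (Monday).
The 60-calendar-day extension moves the deadline from Oct 31, 2005 to Dec 30, 2005.
Since Dec 30, 2005 is a Friday and not a holiday, the date is unchanged.
The final due date is Dec 30, 2005.

Dec 30, 2005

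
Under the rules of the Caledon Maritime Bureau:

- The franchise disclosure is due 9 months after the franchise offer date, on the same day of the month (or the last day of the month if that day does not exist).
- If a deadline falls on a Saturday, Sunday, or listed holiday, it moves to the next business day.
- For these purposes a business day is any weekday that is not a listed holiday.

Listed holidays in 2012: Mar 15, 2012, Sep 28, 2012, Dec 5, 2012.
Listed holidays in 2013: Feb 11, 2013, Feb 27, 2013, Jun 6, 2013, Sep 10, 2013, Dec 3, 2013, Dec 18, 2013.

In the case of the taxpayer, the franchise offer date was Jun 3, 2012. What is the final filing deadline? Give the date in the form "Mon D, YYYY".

Mar 4, 2013

9 months from Jun 3, 2012 is Mar 3, 2013.
Mar 3, 2013 is a Sunday; the next business day is Mar 4, 2013 (Monday).
Deadline: Mar 4, 2013.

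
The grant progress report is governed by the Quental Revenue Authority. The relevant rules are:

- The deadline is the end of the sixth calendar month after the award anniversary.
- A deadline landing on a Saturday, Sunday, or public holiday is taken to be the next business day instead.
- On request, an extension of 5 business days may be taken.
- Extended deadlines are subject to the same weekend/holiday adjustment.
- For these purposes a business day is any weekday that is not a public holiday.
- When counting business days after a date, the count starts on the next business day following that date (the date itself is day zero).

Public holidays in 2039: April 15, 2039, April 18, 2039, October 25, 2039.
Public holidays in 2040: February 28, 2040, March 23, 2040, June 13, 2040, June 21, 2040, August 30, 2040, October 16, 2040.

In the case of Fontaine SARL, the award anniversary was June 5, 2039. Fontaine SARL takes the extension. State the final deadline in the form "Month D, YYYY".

The sixth month after June 5, 2039 is December 2039, whose last day is December 31, 2039.
December 31, 2039 is a Saturday, so it moves to the next business day, January 2, 2040 (Monday).
Counting 5 further business days from January 2, 2040 reaches January 9, 2040.
January 9, 2040 (Monday) is already a business day.
Deadline: January 9, 2040.

January 9, 2040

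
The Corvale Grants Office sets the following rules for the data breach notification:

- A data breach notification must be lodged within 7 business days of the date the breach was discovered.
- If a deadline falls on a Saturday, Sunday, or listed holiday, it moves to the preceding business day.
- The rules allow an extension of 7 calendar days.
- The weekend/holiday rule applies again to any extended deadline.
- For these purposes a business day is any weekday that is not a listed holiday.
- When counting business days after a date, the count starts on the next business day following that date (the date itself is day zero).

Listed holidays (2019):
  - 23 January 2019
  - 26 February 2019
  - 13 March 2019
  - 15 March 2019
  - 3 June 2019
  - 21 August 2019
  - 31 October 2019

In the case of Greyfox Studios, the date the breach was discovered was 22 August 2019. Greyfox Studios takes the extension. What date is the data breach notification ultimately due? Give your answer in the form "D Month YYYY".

Counting 7 business days after 22 August 2019 (skipping weekends and listed holidays) reaches 2 September 2019.
2 September 2019 is a Monday and not a listed holiday, so it stands.
Add the 7 calendar-day extension to 2 September 2019: 9 September 2019.
9 September 2019 is a Monday and not a listed holiday, so it stands.
Deadline: 9 September 2019.

9 September 2019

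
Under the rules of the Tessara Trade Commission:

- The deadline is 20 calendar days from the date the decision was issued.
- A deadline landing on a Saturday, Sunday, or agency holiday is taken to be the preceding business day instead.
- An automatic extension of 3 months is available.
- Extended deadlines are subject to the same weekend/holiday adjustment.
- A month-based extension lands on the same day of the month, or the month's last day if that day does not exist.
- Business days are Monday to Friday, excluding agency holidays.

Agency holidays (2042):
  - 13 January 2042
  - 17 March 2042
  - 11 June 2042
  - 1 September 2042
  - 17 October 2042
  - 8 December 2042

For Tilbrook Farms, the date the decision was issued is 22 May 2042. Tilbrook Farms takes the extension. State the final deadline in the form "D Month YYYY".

Adding 20 calendar days to 22 May 2042 gives 11 June 2042.
Because 11 June 2042 is a listed holiday, the deadline becomes 10 June 2042 (Tuesday).
Add 3 months to 10 June 2042: 10 September 2042.
10 September 2042 (Wednesday) is already a business day.
The final due date is 10 September 2042.

10 September 2042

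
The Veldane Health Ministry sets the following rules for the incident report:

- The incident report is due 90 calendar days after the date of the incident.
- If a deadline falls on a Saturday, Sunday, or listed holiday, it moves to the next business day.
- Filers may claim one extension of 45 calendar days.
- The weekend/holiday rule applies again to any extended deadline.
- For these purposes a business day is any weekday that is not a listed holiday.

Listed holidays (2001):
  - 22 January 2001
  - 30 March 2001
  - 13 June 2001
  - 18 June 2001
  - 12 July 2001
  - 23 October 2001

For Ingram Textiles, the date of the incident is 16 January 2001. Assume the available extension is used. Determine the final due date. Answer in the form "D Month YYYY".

31 May 2001

Adding 90 calendar days to 16 January 2001 gives 16 April 2001.
Since 16 April 2001 is a Monday and not a holiday, the date is unchanged.
Applying the 45-calendar-day extension: 16 April 2001 + 45 days = 31 May 2001.
31 May 2001 is a Thursday and not a listed holiday, so it stands.
Final deadline: 31 May 2001.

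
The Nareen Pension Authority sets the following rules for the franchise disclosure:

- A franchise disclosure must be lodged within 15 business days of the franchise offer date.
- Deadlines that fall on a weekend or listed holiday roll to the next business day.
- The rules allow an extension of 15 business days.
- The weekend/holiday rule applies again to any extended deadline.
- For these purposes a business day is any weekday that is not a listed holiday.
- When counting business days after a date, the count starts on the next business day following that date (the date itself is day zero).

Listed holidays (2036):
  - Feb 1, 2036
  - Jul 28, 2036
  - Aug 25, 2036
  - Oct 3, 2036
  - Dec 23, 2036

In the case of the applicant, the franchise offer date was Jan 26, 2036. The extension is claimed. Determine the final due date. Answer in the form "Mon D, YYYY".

Counting 15 business days after Jan 26, 2036 (skipping weekends and listed holidays) reaches Feb 18, 2036.
Feb 18, 2036 (Monday) is already a business day.
Counting 15 further business days from Feb 18, 2036 reaches Mar 10, 2036.
Mar 10, 2036 falls on a Monday, which is a business day, so no adjustment is needed.
Final deadline: Mar 10, 2036.

Mar 10, 2036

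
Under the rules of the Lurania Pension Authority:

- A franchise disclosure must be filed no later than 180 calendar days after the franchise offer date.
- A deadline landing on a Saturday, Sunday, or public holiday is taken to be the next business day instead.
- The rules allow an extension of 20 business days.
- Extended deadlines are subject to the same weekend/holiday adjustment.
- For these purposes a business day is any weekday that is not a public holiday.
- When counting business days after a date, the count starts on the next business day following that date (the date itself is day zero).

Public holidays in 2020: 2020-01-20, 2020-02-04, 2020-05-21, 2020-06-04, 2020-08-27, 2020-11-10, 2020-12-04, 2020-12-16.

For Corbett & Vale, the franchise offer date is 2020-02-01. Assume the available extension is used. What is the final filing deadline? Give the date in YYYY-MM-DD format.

Adding 180 calendar days to 2020-02-01 gives 2020-07-30.
2020-07-30 (Thursday) is already a business day.
Applying the 20-business-day extension: 20 business days after 2020-07-30 is 2020-08-28.
2020-08-28 is a Friday and not a listed holiday, so it stands.
The final due date is 2020-08-28.

2020-08-28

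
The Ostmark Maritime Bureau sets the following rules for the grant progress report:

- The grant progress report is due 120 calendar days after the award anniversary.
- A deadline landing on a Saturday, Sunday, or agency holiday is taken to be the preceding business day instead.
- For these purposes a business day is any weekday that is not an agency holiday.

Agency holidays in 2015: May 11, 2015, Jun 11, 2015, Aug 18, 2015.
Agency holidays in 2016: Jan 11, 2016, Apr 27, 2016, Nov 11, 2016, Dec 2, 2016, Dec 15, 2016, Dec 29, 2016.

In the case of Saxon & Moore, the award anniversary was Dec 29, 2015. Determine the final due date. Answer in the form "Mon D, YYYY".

Apr 26, 2016

120 calendar days after Dec 29, 2015 is Apr 27, 2016.
Apr 27, 2016 is a listed holiday, so it moves to the preceding business day, Apr 26, 2016 (Tuesday).
Final deadline: Apr 26, 2016.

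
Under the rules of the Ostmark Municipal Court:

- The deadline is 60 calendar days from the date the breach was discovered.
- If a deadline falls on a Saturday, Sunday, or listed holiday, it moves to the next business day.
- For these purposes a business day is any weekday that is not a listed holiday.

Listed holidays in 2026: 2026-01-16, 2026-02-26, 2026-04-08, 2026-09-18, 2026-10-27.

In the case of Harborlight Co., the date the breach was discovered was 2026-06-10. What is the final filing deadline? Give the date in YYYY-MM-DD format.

60 calendar days after 2026-06-10 is 2026-08-09.
2026-08-09 falls on a Sunday. Rolling to the next business day gives 2026-08-10, a Monday.
The final due date is 2026-08-10.

2026-08-10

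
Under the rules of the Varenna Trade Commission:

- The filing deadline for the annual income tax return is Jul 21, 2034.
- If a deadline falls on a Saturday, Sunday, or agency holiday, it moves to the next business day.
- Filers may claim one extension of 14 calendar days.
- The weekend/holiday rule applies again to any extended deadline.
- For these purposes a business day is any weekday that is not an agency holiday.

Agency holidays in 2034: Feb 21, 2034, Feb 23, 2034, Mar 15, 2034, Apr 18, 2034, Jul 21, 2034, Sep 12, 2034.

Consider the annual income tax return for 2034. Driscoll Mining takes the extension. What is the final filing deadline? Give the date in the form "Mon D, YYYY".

Aug 7, 2034

The statutory due date is Jul 21, 2034.
Jul 21, 2034 is a listed holiday, so it moves to the next business day, Jul 24, 2034 (Monday).
Applying the 14-calendar-day extension: Jul 24, 2034 + 14 days = Aug 7, 2034.
Aug 7, 2034 is a Monday and not a listed holiday, so it stands.
Final deadline: Aug 7, 2034.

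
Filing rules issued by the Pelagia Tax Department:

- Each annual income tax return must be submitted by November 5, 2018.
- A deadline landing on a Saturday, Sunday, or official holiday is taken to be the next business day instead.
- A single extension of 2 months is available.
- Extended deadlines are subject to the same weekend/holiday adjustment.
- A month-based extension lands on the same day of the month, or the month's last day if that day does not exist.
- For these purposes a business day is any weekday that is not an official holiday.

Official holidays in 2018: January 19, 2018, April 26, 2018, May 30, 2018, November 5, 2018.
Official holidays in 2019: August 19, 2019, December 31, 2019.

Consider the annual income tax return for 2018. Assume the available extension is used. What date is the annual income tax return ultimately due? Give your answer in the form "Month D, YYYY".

The stated deadline is November 5, 2018.
November 5, 2018 is a listed holiday, so it moves to the next business day, November 6, 2018 (Tuesday).
The 2 months extension carries November 6, 2018 to January 6, 2019.
Because January 6, 2019 is a Sunday, the deadline becomes January 7, 2019 (Monday).
Deadline: January 7, 2019.

January 7, 2019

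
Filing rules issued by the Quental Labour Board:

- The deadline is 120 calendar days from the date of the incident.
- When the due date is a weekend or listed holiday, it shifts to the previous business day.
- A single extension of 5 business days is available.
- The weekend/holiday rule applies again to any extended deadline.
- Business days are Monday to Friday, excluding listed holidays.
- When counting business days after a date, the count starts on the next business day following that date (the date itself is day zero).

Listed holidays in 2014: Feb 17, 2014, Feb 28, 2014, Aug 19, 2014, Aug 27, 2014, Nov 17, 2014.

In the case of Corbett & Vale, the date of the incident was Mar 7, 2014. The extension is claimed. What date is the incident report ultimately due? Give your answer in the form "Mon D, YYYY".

Jul 11, 2014

120 calendar days after Mar 7, 2014 is Jul 5, 2014.
Jul 5, 2014 falls on a Saturday. Rolling to the preceding business day gives Jul 4, 2014, a Friday.
Counting 5 further business days from Jul 4, 2014 reaches Jul 11, 2014.
Jul 11, 2014 (Friday) is already a business day.
Deadline: Jul 11, 2014.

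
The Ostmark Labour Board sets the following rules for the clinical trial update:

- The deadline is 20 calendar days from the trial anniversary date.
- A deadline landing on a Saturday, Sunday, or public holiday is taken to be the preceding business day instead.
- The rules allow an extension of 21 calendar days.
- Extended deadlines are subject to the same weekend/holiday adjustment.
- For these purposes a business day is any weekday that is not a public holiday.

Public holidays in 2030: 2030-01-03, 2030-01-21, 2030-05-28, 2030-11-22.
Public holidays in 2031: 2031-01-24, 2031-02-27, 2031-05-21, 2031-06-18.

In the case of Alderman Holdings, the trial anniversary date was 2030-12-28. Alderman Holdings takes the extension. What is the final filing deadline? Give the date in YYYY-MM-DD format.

2031-02-07

Adding 20 calendar days to 2030-12-28 gives 2031-01-17.
Since 2031-01-17 is a Friday and not a holiday, the date is unchanged.
Add the 21 calendar-day extension to 2031-01-17: 2031-02-07.
Since 2031-02-07 is a Friday and not a holiday, the date is unchanged.
The final due date is 2031-02-07.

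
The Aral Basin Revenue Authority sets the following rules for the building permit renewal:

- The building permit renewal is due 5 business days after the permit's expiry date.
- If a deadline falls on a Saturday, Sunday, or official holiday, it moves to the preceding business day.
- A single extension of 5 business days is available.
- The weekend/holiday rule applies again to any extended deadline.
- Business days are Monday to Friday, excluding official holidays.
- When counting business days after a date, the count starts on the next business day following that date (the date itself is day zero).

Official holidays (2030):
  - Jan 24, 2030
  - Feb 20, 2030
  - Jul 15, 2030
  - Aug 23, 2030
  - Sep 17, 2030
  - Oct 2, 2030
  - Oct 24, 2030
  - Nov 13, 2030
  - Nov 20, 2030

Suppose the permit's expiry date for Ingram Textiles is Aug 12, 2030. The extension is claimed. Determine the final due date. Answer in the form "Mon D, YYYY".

Aug 27, 2030

5 business days after Aug 12, 2030, excluding weekends and holidays, is Aug 19, 2030.
Aug 19, 2030 (Monday) is already a business day.
Counting 5 further business days from Aug 19, 2030 reaches Aug 27, 2030.
Aug 27, 2030 (Tuesday) is already a business day.
So the filing is due Aug 27, 2030.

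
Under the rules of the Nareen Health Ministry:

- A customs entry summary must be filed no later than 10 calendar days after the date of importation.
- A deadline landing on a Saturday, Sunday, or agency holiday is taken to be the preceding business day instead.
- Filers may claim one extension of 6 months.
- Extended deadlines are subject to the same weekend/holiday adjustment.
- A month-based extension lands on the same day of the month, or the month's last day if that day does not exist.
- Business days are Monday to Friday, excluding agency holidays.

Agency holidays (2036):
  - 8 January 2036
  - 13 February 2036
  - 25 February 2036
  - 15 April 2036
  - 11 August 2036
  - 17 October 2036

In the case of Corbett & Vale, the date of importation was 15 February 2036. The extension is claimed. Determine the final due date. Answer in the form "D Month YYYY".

22 August 2036

From 15 February 2036, 10 calendar days later is 25 February 2036.
25 February 2036 is a listed holiday, so it moves to the preceding business day, 22 February 2036 (Friday).
Add 6 months to 22 February 2036: 22 August 2036.
Since 22 August 2036 is a Friday and not a holiday, the date is unchanged.
So the filing is due 22 August 2036.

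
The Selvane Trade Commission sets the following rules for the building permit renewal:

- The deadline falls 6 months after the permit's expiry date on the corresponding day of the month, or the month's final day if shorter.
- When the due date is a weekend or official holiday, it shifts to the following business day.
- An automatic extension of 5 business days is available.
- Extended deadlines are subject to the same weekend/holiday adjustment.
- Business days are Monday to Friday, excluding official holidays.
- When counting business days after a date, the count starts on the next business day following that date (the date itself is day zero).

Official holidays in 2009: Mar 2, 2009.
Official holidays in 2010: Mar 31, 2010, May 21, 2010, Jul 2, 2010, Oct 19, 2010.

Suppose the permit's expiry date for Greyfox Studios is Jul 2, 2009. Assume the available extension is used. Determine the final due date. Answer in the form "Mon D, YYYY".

6 months after Jul 2, 2009, on the same day of the month, is Jan 2, 2010.
Because Jan 2, 2010 is a Saturday, the deadline becomes Jan 4, 2010 (Monday).
Applying the 5-business-day extension: 5 business days after Jan 4, 2010 is Jan 11, 2010.
Jan 11, 2010 (Monday) is already a business day.
The final due date is Jan 11, 2010.

Jan 11, 2010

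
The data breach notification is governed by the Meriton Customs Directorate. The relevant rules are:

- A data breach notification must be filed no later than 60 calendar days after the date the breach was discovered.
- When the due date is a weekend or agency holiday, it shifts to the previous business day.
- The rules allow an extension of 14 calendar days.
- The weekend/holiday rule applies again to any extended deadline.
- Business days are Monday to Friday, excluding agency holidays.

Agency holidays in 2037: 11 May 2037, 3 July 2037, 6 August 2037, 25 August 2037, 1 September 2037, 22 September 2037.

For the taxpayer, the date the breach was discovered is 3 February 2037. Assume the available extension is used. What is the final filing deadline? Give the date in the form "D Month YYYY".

From 3 February 2037, 60 calendar days later is 4 April 2037.
4 April 2037 is a Saturday, so it moves to the preceding business day, 3 April 2037 (Friday).
The 14-calendar-day extension moves the deadline from 3 April 2037 to 17 April 2037.
17 April 2037 is a Friday and not a listed holiday, so it stands.
Deadline: 17 April 2037.

17 April 2037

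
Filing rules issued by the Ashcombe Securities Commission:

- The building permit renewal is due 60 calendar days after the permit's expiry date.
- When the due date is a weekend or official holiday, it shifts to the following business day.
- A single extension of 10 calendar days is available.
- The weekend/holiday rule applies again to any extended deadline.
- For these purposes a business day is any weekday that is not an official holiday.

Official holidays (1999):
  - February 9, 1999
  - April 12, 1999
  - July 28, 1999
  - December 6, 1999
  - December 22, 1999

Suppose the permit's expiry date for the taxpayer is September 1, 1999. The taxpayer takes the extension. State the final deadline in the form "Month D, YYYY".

November 11, 1999

Adding 60 calendar days to September 1, 1999 gives October 31, 1999.
October 31, 1999 is a Sunday, so it moves to the next business day, November 1, 1999 (Monday).
Add the 10 calendar-day extension to November 1, 1999: November 11, 1999.
November 11, 1999 is a Thursday and not a listed holiday, so it stands.
Final deadline: November 11, 1999.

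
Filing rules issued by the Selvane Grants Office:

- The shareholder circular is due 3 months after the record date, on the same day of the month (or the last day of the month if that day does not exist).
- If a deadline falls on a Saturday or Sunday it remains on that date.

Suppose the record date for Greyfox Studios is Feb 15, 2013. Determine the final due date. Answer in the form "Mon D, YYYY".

3 months from Feb 15, 2013 is May 15, 2013.
May 15, 2013 is a Wednesday; no weekend or holiday adjustment applies.
The final due date is May 15, 2013.

May 15, 2013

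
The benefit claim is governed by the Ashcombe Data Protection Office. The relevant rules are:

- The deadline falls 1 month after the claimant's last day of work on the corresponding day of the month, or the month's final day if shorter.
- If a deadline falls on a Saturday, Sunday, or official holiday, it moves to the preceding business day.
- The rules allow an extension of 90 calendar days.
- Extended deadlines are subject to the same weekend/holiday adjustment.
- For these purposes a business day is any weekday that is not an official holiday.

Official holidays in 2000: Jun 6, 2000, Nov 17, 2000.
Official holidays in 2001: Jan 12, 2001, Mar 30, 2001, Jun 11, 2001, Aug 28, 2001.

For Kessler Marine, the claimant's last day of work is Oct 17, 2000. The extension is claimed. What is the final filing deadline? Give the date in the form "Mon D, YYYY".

Feb 14, 2001

1 month after Oct 17, 2000, on the same day of the month, is Nov 17, 2000.
Nov 17, 2000 is a listed holiday; the preceding business day is Nov 16, 2000 (Thursday).
Add the 90 calendar-day extension to Nov 16, 2000: Feb 14, 2001.
Since Feb 14, 2001 is a Wednesday and not a holiday, the date is unchanged.
The final due date is Feb 14, 2001.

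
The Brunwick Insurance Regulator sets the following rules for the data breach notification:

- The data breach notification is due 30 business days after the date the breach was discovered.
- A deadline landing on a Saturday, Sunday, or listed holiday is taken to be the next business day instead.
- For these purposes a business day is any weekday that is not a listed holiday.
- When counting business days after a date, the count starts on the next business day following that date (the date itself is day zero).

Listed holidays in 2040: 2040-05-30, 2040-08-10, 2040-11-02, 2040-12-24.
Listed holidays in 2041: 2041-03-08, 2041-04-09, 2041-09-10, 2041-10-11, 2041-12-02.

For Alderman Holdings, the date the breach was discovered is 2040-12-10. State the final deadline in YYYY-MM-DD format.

30 business days after 2040-12-10, excluding weekends and holidays, is 2041-01-22.
Since 2041-01-22 is a Tuesday and not a holiday, the date is unchanged.
So the filing is due 2041-01-22.

2041-01-22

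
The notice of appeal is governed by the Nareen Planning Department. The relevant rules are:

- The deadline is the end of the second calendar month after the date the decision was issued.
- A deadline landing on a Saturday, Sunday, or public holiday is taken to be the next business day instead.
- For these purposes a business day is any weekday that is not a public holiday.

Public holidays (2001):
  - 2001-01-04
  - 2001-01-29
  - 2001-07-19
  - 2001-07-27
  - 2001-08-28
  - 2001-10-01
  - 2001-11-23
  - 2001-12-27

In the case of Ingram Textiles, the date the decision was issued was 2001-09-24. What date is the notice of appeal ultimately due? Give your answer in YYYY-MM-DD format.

2 months after 2001-09-24 falls in November 2001; the last day of that month is 2001-11-30.
2001-11-30 falls on a Friday, which is a business day, so no adjustment is needed.
The final due date is 2001-11-30.

2001-11-30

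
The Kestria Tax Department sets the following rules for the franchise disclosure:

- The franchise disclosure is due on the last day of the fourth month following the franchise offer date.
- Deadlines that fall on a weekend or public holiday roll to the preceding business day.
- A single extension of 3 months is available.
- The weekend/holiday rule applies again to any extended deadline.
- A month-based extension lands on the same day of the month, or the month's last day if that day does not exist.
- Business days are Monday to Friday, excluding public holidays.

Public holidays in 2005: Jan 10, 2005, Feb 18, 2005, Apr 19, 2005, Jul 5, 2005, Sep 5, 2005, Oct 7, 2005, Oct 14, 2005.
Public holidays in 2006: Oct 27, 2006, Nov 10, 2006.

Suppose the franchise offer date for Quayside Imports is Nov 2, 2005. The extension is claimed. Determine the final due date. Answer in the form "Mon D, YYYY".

Jun 30, 2006

4 months after Nov 2, 2005 is March 2006; that month ends on Mar 31, 2006.
Mar 31, 2006 (Friday) is already a business day.
Applying the 3 months extension: 3 months after Mar 31, 2006 is Jun 30, 2006 (day 31 does not exist in June, so the month's last day is used).
Jun 30, 2006 (Friday) is already a business day.
Final deadline: Jun 30, 2006.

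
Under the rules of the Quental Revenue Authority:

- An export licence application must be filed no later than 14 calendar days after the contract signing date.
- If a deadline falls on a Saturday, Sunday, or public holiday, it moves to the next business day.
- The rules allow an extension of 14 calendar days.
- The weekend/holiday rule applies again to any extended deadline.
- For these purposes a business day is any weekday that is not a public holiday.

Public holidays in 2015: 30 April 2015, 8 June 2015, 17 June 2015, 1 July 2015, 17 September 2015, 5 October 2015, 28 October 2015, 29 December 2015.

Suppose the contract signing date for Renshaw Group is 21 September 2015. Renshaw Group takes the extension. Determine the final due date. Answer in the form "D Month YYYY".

From 21 September 2015, 14 calendar days later is 5 October 2015.
5 October 2015 falls on a listed holiday. Rolling to the next business day gives 6 October 2015, a Tuesday.
With the 14-day extension, 6 October 2015 becomes 20 October 2015.
20 October 2015 is a Tuesday and not a listed holiday, so it stands.
So the filing is due 20 October 2015.

20 October 2015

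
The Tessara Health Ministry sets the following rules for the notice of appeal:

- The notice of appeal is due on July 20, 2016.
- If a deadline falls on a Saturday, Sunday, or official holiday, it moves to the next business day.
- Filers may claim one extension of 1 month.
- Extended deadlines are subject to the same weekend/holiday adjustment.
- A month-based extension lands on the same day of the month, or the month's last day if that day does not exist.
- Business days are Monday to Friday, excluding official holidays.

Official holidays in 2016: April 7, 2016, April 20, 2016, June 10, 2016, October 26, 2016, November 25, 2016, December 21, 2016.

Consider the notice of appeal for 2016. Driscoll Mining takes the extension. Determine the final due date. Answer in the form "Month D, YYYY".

Start from the fixed due date, July 20, 2016.
July 20, 2016 is a Wednesday and not a listed holiday, so it stands.
Add 1 month to July 20, 2016: August 20, 2016.
August 20, 2016 is a Saturday, so it moves to the next business day, August 22, 2016 (Monday).
So the filing is due August 22, 2016.

August 22, 2016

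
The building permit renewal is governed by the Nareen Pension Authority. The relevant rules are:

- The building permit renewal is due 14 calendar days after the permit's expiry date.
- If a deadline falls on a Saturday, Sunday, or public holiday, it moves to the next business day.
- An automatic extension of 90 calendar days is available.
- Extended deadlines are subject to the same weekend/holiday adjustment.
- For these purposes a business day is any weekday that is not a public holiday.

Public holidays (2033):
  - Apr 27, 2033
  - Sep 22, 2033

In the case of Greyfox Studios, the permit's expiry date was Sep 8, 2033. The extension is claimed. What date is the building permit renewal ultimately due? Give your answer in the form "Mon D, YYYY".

Trigger date Sep 8, 2033 + 14 calendar days = Sep 22, 2033.
Sep 22, 2033 is a listed holiday; the next business day is Sep 23, 2033 (Friday).
With the 90-day extension, Sep 23, 2033 becomes Dec 22, 2033.
Dec 22, 2033 (Thursday) is already a business day.
The final due date is Dec 22, 2033.

Dec 22, 2033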